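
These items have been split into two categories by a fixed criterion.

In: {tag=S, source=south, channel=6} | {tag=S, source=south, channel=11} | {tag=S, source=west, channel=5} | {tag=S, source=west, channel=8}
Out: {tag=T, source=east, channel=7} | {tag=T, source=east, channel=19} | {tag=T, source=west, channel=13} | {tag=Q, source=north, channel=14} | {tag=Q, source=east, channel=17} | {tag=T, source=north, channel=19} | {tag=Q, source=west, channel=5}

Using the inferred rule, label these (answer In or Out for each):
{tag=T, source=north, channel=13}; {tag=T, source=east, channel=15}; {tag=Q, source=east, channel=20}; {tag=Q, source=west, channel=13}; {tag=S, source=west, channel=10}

A rule that fits every label: tag is S — true of each 'In' example, false of each 'Out' one.
{tag=T, source=north, channel=13} → tag is T → Out.
{tag=T, source=east, channel=15} → tag is T → Out.
{tag=Q, source=east, channel=20} → tag is Q → Out.
{tag=Q, source=west, channel=13} → tag is Q → Out.
{tag=S, source=west, channel=10} → tag is S → In.

Out, Out, Out, Out, In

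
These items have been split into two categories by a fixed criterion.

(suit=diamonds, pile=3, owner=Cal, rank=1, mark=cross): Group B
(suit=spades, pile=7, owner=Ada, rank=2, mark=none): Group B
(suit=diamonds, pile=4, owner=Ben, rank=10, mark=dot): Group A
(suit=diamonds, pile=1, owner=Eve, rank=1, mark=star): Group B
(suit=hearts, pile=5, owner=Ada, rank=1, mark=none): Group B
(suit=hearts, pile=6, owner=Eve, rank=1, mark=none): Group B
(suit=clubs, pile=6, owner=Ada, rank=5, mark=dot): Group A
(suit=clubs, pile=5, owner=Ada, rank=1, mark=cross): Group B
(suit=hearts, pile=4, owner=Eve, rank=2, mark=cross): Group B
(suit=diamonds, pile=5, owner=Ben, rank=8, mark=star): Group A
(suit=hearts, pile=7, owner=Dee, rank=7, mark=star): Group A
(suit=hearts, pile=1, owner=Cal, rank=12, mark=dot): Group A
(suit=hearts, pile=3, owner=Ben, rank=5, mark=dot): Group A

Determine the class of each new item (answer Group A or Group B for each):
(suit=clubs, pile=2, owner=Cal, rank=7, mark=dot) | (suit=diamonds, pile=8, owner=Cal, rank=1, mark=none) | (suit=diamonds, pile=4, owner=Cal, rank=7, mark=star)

Rule: rank ≥ 5. This holds for each 'Group A' example and fails for each 'Group B' one.
Group A: (suit=clubs, pile=2, owner=Cal, rank=7, mark=dot), since rank = 7.
Group B: (suit=diamonds, pile=8, owner=Cal, rank=1, mark=none), since rank = 1.
Group A: (suit=diamonds, pile=4, owner=Cal, rank=7, mark=star), since rank = 7.

Group A, Group B, Group A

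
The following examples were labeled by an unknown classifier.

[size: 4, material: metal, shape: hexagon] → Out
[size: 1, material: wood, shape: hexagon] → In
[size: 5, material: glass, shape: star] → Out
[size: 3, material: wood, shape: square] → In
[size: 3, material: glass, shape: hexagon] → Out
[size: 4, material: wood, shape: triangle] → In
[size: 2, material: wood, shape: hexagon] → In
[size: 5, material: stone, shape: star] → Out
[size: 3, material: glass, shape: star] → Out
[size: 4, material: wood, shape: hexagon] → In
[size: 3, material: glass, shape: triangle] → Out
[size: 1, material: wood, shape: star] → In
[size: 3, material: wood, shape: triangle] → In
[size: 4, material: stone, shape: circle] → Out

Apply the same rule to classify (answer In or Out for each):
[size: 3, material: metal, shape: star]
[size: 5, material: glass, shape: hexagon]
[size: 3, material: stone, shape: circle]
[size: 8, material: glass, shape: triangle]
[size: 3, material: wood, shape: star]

Every 'In' example satisfies: material is wood. None of the 'Out' examples do.

Out, Out, Out, Out, In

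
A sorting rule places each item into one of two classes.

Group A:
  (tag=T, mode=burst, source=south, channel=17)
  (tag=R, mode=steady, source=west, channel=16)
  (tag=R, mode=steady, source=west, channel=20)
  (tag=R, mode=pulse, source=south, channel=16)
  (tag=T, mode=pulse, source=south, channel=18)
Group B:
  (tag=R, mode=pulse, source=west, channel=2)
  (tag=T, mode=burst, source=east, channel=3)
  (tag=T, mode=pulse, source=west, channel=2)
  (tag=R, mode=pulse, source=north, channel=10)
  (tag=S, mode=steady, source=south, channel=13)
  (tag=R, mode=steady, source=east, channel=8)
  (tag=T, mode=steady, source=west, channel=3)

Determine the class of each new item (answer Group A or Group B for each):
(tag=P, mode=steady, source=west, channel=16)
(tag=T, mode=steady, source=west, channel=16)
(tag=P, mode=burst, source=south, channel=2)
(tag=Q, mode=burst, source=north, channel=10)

Group A, Group A, Group B, Group B

All 'Group A' examples share one property — channel ≥ 16 — and every 'Group B' example lacks it.
(tag=P, mode=steady, source=west, channel=16): Group A (channel = 16).
(tag=T, mode=steady, source=west, channel=16): Group A (channel = 16).
(tag=P, mode=burst, source=south, channel=2): Group B (channel = 2).
(tag=Q, mode=burst, source=north, channel=10): Group B (channel = 10).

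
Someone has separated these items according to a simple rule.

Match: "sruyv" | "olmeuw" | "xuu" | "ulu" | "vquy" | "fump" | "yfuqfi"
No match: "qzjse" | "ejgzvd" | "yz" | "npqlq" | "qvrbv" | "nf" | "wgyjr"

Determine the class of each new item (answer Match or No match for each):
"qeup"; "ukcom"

Match, Match

A rule that fits every label: contains 'u' — true of each 'Match' example, false of each 'No match' one.
"qeup" → has 'u' → Match.
"ukcom" → has 'u' → Match.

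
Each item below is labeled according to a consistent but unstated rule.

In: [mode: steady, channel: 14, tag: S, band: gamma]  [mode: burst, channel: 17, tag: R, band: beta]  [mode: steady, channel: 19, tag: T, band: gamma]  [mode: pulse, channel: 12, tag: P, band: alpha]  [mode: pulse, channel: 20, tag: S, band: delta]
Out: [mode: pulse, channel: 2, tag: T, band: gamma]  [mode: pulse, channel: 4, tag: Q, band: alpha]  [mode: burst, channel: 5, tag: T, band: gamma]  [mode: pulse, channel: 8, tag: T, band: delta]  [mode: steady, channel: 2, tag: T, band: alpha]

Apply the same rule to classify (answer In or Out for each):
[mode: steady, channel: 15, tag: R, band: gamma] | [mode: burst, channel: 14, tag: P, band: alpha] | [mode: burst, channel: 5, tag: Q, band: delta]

In, In, Out

A rule that fits every label: channel ≥ 12 — true of each 'In' example, false of each 'Out' one.
[mode: steady, channel: 15, tag: R, band: gamma]: In (channel = 15). [mode: burst, channel: 14, tag: P, band: alpha]: In (channel = 14). [mode: burst, channel: 5, tag: Q, band: delta]: Out (channel = 5).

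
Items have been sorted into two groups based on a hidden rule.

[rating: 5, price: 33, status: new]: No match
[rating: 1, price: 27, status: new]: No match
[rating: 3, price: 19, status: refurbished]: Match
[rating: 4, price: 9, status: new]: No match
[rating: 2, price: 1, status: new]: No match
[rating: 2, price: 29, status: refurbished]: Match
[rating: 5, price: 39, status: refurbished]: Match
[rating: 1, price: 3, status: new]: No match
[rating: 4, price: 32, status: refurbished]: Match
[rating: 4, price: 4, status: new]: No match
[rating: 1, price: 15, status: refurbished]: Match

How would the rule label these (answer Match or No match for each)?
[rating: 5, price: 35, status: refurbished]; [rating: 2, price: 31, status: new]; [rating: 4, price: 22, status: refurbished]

One predicate separates the groups cleanly: status is refurbished.
Match: [rating: 5, price: 35, status: refurbished], since status is refurbished. No match: [rating: 2, price: 31, status: new], since status is new. Match: [rating: 4, price: 22, status: refurbished], since status is refurbished.

Match, No match, Match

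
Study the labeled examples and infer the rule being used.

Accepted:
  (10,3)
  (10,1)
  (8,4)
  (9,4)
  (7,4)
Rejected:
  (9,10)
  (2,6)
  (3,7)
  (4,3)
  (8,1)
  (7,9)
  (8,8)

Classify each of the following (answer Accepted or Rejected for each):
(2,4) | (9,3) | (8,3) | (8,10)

Rejected, Accepted, Accepted, Rejected

One predicate separates the groups cleanly: first > second AND sum ≥ 10.
(2,4) → 2 < 4, 2+4 = 6 → Rejected. (9,3) → 9 > 3, 9+3 = 12 → Accepted. (8,3) → 8 > 3, 8+3 = 11 → Accepted. (8,10) → 8 < 10, 8+10 = 18 → Rejected.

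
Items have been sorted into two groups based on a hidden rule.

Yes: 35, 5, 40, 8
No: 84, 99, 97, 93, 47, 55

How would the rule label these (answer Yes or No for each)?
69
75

No, No

A rule that fits every label: at most 40 — true of each 'Yes' example, false of each 'No' one.
No: 69, since 69 > 40.
No: 75, since 75 > 40.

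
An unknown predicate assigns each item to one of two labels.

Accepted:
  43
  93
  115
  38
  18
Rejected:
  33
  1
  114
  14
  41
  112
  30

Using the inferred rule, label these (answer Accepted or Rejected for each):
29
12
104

Accepted, Rejected, Rejected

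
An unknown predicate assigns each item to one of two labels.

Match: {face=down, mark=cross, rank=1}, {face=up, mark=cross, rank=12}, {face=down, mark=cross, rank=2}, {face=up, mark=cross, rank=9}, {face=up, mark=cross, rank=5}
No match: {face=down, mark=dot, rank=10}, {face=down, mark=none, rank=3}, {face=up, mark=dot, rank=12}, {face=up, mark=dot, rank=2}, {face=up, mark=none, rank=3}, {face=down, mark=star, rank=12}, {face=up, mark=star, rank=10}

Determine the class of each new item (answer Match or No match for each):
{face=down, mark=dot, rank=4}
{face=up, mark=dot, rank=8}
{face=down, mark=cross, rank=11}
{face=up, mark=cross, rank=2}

All 'Match' examples share one property — mark is cross — and every 'No match' example lacks it.
{face=down, mark=dot, rank=4}: mark is dot — fails the rule, so No match.
{face=up, mark=dot, rank=8}: mark is dot — fails the rule, so No match.
{face=down, mark=cross, rank=11}: mark is cross — matches, so Match.
{face=up, mark=cross, rank=2}: mark is cross — matches, so Match.

No match, No match, Match, Match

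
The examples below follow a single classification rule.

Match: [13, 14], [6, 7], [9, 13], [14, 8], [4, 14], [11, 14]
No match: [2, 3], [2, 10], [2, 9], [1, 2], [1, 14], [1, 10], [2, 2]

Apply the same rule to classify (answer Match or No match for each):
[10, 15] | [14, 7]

Match, Match

The simplest hypothesis consistent with all the labels is: first ≥ 3.
[10, 15] → first 10 → Match.
[14, 7] → first 14 → Match.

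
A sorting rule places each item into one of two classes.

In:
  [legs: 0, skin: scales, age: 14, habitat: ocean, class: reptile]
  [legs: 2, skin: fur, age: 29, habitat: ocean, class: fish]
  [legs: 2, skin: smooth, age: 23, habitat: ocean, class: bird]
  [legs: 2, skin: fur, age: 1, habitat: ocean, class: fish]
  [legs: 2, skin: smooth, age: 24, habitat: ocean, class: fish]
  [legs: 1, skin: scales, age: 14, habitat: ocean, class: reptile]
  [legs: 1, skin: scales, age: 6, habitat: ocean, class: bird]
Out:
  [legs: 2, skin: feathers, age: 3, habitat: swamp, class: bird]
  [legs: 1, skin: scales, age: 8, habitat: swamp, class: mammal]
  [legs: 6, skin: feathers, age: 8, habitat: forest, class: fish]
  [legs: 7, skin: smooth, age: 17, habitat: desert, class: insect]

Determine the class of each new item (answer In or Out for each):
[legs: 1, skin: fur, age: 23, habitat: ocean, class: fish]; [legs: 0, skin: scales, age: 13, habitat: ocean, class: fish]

In, In

Every 'In' example satisfies: habitat is ocean. None of the 'Out' examples do.
[legs: 1, skin: fur, age: 23, habitat: ocean, class: fish] — habitat is ocean, hence In. [legs: 0, skin: scales, age: 13, habitat: ocean, class: fish] — habitat is ocean, hence In.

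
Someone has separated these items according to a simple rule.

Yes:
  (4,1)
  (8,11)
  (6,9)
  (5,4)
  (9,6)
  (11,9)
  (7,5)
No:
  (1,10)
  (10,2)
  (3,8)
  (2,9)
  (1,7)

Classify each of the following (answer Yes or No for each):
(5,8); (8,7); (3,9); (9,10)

Yes, Yes, No, Yes

One predicate separates the groups cleanly: |first − second| ≤ 3.
(5,8) — |5−8| = 3, hence Yes. (8,7) — |8−7| = 1, hence Yes. (3,9) — |3−9| = 6, hence No. (9,10) — |9−10| = 1, hence Yes.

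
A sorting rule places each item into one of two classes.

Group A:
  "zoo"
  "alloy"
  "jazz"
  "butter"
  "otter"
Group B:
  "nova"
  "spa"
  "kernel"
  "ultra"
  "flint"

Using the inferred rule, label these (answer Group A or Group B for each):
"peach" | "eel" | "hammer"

Group B, Group A, Group A

'Group A' ⟺ has a double letter.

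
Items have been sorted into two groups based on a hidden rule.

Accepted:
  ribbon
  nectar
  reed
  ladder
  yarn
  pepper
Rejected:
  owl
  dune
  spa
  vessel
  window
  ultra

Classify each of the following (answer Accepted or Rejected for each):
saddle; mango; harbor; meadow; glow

Rejected, Rejected, Accepted, Rejected, Rejected

The simplest hypothesis consistent with all the labels is: even length AND contains 'r'.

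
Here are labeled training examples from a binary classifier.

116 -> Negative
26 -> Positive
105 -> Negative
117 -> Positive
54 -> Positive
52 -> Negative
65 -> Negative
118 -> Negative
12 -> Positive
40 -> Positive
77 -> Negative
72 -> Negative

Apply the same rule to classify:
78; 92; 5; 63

Negative, Negative, Positive, Negative

The rule appears to be: ≡ 5 (mod 7).
78 — 78 mod 7 = 1, hence Negative.
92 — 92 mod 7 = 1, hence Negative.
5 — 5 mod 7 = 5, hence Positive.
63 — 63 mod 7 = 0, hence Negative.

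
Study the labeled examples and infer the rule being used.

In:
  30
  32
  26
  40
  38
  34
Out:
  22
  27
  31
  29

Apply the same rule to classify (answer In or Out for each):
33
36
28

Out, In, In

All 'In' examples share one property — even AND at least 26 — and every 'Out' example lacks it.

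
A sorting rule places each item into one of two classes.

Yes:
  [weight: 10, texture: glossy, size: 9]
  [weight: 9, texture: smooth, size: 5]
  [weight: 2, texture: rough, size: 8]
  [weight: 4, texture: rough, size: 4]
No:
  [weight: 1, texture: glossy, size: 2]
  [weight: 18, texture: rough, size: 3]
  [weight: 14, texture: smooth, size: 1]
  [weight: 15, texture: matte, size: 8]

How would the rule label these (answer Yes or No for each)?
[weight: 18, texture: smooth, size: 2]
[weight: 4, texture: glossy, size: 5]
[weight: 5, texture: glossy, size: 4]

No, Yes, Yes

The common property of the 'Yes' items is: size ≥ 3 AND weight ≤ 10. No 'No' item has it.
[weight: 18, texture: smooth, size: 2]: size = 2, weight = 18 — lacks this property, so No. [weight: 4, texture: glossy, size: 5]: size = 5, weight = 4 — checks out, so Yes. [weight: 5, texture: glossy, size: 4]: size = 4, weight = 5 — checks out, so Yes.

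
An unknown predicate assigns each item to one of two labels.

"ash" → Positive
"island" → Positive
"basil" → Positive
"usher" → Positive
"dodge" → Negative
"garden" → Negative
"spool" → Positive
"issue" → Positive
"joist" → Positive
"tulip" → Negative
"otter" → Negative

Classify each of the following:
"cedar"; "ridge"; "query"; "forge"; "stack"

The classifier is using: contains 's'.
Negative: "cedar", since no 's'.
Negative: "ridge", since no 's'.
Negative: "query", since no 's'.
Negative: "forge", since no 's'.
Positive: "stack", since has 's'.

Negative, Negative, Negative, Negative, Positive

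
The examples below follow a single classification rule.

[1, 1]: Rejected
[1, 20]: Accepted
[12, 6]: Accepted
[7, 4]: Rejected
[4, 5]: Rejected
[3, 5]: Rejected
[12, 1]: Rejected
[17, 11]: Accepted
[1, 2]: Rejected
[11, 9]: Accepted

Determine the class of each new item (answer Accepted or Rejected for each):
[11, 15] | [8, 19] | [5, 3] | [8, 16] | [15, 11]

Accepted, Accepted, Rejected, Accepted, Accepted

The distinguishing property — sum ≥ 18 — holds for all the 'Accepted' cases and none of the 'Rejected' cases.
[11, 15]: 11+15 = 26 — meets the rule, so Accepted.
[8, 19]: 8+19 = 27 — meets the rule, so Accepted.
[5, 3]: 5+3 = 8 — fails this test, so Rejected.
[8, 16]: 8+16 = 24 — meets the rule, so Accepted.
[15, 11]: 15+11 = 26 — meets the rule, so Accepted.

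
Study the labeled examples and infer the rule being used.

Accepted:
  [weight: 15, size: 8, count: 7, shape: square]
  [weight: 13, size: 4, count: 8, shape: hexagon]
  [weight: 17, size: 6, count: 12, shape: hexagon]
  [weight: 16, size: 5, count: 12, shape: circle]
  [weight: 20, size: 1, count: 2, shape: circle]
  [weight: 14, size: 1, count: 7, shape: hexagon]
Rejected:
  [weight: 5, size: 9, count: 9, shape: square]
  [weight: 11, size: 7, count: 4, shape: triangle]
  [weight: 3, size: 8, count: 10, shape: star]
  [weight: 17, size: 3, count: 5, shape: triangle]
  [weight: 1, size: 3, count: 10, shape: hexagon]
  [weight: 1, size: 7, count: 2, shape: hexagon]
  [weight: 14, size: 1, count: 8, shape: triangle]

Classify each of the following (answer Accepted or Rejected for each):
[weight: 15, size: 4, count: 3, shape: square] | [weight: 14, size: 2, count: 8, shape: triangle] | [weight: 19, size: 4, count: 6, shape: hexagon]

Accepted, Rejected, Accepted

'Accepted' ⟺ shape is not triangle AND weight ≥ 11.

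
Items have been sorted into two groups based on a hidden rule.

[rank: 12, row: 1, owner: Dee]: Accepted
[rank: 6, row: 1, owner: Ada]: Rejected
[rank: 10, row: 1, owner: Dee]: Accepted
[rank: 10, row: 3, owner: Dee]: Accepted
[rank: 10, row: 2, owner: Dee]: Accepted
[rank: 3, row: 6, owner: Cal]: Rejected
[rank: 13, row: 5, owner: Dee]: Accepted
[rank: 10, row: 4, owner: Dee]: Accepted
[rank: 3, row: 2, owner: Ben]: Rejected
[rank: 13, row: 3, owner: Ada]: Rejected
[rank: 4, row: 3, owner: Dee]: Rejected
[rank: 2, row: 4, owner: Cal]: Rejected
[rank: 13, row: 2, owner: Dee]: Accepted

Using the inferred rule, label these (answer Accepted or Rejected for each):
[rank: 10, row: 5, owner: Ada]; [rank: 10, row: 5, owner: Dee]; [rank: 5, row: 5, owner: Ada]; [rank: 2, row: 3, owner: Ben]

Rejected, Accepted, Rejected, Rejected

The pattern is that an item is 'Accepted' exactly when: owner is Dee AND rank ≥ 6.
[rank: 10, row: 5, owner: Ada] → owner is Ada, rank = 10 → Rejected.
[rank: 10, row: 5, owner: Dee] → owner is Dee, rank = 10 → Accepted.
[rank: 5, row: 5, owner: Ada] → owner is Ada, rank = 5 → Rejected.
[rank: 2, row: 3, owner: Ben] → owner is Ben, rank = 2 → Rejected.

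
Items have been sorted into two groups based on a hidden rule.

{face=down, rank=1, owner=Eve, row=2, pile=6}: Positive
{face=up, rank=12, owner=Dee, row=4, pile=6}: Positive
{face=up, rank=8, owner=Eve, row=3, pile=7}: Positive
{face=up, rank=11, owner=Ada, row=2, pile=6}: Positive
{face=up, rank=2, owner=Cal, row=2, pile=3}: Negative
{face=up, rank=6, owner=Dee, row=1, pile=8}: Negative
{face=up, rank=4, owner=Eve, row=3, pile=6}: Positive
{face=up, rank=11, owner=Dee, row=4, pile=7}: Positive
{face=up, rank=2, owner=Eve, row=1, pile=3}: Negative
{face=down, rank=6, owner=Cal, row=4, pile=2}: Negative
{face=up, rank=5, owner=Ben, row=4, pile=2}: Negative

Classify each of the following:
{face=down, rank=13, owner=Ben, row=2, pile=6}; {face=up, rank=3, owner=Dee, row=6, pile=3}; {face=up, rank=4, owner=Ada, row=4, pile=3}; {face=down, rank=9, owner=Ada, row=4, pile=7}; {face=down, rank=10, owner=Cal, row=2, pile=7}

Positive, Negative, Negative, Positive, Positive

A rule that fits every label: pile ≥ 6 AND row ≥ 2 — true of each 'Positive' example, false of each 'Negative' one.
Positive: {face=down, rank=13, owner=Ben, row=2, pile=6}, since pile = 6, row = 2. Negative: {face=up, rank=3, owner=Dee, row=6, pile=3}, since pile = 3, row = 6. Negative: {face=up, rank=4, owner=Ada, row=4, pile=3}, since pile = 3, row = 4. Positive: {face=down, rank=9, owner=Ada, row=4, pile=7}, since pile = 7, row = 4. Positive: {face=down, rank=10, owner=Cal, row=2, pile=7}, since pile = 7, row = 2.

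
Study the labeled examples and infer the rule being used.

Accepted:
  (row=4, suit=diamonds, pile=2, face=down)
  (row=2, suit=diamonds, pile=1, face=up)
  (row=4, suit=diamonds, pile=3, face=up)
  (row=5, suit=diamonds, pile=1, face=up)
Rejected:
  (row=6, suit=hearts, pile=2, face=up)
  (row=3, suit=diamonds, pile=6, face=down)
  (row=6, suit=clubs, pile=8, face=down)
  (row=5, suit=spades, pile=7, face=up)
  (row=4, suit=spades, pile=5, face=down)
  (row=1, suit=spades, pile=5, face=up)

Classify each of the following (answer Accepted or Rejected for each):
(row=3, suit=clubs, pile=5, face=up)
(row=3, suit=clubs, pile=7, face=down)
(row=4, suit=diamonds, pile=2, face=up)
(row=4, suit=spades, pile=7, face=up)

Rejected, Rejected, Accepted, Rejected

The classifier is using: suit is diamonds AND pile ≤ 3.
(row=3, suit=clubs, pile=5, face=up) → suit is clubs, pile = 5 → Rejected.
(row=3, suit=clubs, pile=7, face=down) → suit is clubs, pile = 7 → Rejected.
(row=4, suit=diamonds, pile=2, face=up) → suit is diamonds, pile = 2 → Accepted.
(row=4, suit=spades, pile=7, face=up) → suit is spades, pile = 7 → Rejected.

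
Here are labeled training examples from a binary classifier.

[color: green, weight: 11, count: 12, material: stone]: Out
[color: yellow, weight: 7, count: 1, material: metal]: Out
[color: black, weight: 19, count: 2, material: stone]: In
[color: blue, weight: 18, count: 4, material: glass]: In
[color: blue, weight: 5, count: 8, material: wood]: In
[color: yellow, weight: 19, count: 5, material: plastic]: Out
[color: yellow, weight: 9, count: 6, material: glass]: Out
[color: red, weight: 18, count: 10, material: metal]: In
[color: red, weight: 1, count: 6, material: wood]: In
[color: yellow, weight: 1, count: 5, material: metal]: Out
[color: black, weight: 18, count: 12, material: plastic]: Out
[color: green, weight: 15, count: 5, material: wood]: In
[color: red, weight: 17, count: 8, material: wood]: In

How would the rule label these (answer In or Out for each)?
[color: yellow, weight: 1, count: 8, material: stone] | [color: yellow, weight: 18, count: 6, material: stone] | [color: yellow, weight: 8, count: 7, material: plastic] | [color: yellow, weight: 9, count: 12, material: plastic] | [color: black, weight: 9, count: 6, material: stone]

The simplest hypothesis consistent with all the labels is: color is not yellow AND count ≤ 10.
[color: yellow, weight: 1, count: 8, material: stone]: color is yellow, count = 8 — does not pass, so Out.
[color: yellow, weight: 18, count: 6, material: stone]: color is yellow, count = 6 — does not pass, so Out.
[color: yellow, weight: 8, count: 7, material: plastic]: color is yellow, count = 7 — does not pass, so Out.
[color: yellow, weight: 9, count: 12, material: plastic]: color is yellow, count = 12 — does not pass, so Out.
[color: black, weight: 9, count: 6, material: stone]: color is black, count = 6 — satisfies this, so In.

Out, Out, Out, Out, In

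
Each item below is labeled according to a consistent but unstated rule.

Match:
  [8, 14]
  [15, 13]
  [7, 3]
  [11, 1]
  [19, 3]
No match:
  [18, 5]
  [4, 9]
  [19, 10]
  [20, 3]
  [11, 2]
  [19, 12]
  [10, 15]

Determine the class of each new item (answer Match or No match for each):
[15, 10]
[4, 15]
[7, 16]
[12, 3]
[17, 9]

The pattern is that an item is 'Match' exactly when: sum is even.
[15, 10] → 15+10 = 25 → No match. [4, 15] → 4+15 = 19 → No match. [7, 16] → 7+16 = 23 → No match. [12, 3] → 12+3 = 15 → No match. [17, 9] → 17+9 = 26 → Match.

No match, No match, No match, No match, Match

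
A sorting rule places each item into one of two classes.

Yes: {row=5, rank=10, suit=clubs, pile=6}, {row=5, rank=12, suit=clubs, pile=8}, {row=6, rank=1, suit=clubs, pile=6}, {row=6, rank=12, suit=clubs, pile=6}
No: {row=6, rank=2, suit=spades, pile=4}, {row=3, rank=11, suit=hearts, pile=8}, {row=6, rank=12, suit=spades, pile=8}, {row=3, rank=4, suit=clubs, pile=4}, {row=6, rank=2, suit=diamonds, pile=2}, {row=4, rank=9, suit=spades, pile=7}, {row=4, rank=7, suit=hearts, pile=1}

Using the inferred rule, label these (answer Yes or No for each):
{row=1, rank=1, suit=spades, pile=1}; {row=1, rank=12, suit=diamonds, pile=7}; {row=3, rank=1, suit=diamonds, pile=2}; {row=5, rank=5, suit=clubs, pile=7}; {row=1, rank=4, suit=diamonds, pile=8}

No, No, No, Yes, No

One predicate separates the groups cleanly: suit is clubs AND row ≥ 4.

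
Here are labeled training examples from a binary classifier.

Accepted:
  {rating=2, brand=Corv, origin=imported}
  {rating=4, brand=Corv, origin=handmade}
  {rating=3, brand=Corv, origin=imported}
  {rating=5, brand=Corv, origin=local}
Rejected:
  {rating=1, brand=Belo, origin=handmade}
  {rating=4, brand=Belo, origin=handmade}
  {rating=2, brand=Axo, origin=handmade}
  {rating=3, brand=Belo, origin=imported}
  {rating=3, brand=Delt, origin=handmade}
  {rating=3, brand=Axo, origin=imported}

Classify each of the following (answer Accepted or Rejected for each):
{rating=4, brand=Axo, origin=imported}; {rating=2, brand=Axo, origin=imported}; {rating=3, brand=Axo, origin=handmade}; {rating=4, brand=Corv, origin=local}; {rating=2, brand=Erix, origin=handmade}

All 'Accepted' examples share one property — brand is Corv — and every 'Rejected' example lacks it.
{rating=4, brand=Axo, origin=imported}: brand is Axo — doesn't match, so Rejected.
{rating=2, brand=Axo, origin=imported}: brand is Axo — doesn't match, so Rejected.
{rating=3, brand=Axo, origin=handmade}: brand is Axo — doesn't match, so Rejected.
{rating=4, brand=Corv, origin=local}: brand is Corv — fits, so Accepted.
{rating=2, brand=Erix, origin=handmade}: brand is Erix — doesn't match, so Rejected.

Rejected, Rejected, Rejected, Accepted, Rejected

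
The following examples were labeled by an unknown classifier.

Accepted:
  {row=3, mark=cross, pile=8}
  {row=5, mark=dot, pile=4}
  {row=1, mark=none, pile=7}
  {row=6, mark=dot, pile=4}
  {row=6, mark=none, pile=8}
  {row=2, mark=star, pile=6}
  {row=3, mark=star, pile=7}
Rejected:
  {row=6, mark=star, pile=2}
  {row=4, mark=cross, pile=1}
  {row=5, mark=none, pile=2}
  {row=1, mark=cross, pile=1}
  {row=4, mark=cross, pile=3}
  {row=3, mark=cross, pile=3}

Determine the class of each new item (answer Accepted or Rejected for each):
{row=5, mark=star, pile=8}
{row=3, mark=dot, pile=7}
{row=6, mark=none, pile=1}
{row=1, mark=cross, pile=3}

The classifier is using: pile ≥ 4.
{row=5, mark=star, pile=8} — pile = 8, hence Accepted.
{row=3, mark=dot, pile=7} — pile = 7, hence Accepted.
{row=6, mark=none, pile=1} — pile = 1, hence Rejected.
{row=1, mark=cross, pile=3} — pile = 3, hence Rejected.

Accepted, Accepted, Rejected, Rejected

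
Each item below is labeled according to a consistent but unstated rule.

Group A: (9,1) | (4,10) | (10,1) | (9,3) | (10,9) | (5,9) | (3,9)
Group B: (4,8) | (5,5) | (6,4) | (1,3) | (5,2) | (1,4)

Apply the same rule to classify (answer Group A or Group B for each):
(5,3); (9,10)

Every 'Group A' example satisfies: max ≥ 9. None of the 'Group B' examples do.
Group B: (5,3), since max 5.
Group A: (9,10), since max 10.

Group B, Group A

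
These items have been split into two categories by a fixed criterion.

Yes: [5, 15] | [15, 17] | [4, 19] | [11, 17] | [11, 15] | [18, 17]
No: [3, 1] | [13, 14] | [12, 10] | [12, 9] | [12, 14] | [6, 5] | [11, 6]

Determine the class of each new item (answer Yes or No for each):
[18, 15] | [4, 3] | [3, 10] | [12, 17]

Yes, No, No, Yes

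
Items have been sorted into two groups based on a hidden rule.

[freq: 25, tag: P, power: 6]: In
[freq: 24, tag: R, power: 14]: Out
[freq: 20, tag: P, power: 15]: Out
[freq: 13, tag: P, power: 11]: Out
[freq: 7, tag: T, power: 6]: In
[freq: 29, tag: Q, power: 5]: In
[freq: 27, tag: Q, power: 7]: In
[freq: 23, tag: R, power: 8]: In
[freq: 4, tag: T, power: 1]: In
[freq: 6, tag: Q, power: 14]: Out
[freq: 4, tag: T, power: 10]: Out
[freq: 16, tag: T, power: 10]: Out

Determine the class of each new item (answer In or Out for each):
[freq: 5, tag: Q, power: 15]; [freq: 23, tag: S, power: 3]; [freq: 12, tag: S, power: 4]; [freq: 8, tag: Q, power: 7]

Out, In, In, In

The rule appears to be: power ≤ 8.
[freq: 5, tag: Q, power: 15]: power = 15, fails this test → Out. [freq: 23, tag: S, power: 3]: power = 3, passes → In. [freq: 12, tag: S, power: 4]: power = 4, passes → In. [freq: 8, tag: Q, power: 7]: power = 7, passes → In.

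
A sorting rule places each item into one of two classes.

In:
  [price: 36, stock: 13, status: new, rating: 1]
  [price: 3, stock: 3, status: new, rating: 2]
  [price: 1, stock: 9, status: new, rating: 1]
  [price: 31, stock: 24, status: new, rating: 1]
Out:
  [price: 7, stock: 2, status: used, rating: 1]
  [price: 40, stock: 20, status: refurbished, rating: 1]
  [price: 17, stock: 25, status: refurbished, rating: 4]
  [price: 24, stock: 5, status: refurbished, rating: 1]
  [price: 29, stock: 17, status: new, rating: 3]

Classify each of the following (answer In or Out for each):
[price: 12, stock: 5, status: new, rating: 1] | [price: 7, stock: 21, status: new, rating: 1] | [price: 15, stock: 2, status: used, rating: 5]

In, In, Out

Every 'In' example satisfies: status is new AND rating ≤ 2. None of the 'Out' examples do.
In: [price: 12, stock: 5, status: new, rating: 1], since status is new, rating = 1. In: [price: 7, stock: 21, status: new, rating: 1], since status is new, rating = 1. Out: [price: 15, stock: 2, status: used, rating: 5], since status is used, rating = 5.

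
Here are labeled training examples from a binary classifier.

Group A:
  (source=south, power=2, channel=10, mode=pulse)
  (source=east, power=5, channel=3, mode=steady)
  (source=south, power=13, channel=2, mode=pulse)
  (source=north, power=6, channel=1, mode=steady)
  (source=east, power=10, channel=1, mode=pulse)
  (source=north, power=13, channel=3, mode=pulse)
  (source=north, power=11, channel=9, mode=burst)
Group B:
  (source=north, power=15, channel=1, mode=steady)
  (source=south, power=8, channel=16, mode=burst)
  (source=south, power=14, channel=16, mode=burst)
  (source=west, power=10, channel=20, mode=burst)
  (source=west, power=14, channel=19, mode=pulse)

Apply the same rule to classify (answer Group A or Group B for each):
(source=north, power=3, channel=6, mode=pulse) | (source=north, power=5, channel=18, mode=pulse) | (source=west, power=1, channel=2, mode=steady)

The pattern is that an item is 'Group A' exactly when: channel ≤ 10 AND power ≤ 13.

Group A, Group B, Group A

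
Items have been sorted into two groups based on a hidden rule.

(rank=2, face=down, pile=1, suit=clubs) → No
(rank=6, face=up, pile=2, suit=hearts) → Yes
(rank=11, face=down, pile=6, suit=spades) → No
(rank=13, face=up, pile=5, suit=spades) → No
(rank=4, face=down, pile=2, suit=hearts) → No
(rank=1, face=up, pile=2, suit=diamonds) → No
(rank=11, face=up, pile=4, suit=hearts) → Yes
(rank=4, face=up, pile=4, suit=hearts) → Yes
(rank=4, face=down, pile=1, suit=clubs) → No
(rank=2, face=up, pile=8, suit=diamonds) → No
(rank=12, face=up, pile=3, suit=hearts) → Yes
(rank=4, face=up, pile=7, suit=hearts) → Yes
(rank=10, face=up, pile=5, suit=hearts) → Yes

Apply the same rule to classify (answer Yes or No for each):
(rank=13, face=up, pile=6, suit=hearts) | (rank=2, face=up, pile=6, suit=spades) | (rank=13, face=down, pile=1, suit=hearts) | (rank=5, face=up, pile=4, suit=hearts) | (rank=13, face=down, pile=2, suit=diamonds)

Yes, No, No, Yes, No

Every 'Yes' example satisfies: suit is hearts AND face is up. None of the 'No' examples do.
(rank=13, face=up, pile=6, suit=hearts): Yes (suit is hearts, face is up). (rank=2, face=up, pile=6, suit=spades): No (suit is spades, face is up). (rank=13, face=down, pile=1, suit=hearts): No (suit is hearts, face is down). (rank=5, face=up, pile=4, suit=hearts): Yes (suit is hearts, face is up). (rank=13, face=down, pile=2, suit=diamonds): No (suit is diamonds, face is down).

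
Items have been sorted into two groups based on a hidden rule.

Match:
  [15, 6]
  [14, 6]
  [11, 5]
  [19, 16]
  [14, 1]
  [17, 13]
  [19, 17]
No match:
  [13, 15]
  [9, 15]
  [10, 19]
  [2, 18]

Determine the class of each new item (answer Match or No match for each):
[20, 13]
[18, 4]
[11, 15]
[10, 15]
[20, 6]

Match, Match, No match, No match, Match

Rule: first > second. This holds for each 'Match' example and fails for each 'No match' one.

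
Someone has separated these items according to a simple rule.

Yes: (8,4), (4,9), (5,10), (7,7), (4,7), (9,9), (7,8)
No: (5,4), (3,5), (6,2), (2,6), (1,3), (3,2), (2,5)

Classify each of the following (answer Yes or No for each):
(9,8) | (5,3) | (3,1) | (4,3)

Yes, No, No, No

The classifier is using: sum ≥ 11.
(9,8): Yes (9+8 = 17).
(5,3): No (5+3 = 8).
(3,1): No (3+1 = 4).
(4,3): No (4+3 = 7).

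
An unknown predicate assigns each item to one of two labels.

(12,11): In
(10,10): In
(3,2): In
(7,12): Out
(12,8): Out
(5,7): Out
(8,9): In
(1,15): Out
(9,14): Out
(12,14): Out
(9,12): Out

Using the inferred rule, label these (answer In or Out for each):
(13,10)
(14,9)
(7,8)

One predicate separates the groups cleanly: |first − second| ≤ 1.

Out, Out, In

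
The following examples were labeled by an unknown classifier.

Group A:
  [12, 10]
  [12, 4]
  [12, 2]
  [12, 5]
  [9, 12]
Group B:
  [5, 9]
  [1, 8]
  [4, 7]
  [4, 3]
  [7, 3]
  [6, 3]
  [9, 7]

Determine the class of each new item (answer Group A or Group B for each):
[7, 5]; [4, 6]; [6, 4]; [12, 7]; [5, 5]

Every 'Group A' example satisfies: max ≥ 10. None of the 'Group B' examples do.

Group B, Group B, Group B, Group A, Group B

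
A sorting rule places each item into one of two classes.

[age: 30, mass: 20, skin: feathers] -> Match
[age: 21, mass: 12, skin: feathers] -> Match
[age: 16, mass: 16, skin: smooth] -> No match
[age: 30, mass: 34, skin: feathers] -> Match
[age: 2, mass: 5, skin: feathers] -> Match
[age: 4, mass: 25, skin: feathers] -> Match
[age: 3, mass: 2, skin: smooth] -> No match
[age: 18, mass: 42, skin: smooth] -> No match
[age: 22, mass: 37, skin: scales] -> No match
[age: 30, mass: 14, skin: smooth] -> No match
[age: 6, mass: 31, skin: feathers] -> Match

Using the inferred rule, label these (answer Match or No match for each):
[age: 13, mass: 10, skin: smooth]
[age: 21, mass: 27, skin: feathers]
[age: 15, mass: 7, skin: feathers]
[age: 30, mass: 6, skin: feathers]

No match, Match, Match, Match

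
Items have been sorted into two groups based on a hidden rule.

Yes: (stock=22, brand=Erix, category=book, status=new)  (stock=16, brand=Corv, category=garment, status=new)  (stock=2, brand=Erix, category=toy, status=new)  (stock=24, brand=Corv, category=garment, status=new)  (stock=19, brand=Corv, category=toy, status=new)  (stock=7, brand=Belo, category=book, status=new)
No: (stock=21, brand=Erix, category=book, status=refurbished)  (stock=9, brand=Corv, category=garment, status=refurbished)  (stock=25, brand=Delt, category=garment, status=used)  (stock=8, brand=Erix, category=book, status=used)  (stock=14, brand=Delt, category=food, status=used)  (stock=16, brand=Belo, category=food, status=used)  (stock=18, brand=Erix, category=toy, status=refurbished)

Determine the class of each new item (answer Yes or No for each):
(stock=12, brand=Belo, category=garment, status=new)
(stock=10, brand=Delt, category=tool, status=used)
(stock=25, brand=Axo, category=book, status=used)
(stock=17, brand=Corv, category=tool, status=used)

Yes, No, No, No

A rule that fits every label: status is new — true of each 'Yes' example, false of each 'No' one.
(stock=12, brand=Belo, category=garment, status=new) — status is new, hence Yes.
(stock=10, brand=Delt, category=tool, status=used) — status is used, hence No.
(stock=25, brand=Axo, category=book, status=used) — status is used, hence No.
(stock=17, brand=Corv, category=tool, status=used) — status is used, hence No.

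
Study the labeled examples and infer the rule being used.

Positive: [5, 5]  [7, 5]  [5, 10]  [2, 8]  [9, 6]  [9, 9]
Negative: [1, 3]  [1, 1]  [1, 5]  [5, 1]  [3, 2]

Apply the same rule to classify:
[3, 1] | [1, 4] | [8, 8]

Every 'Positive' example satisfies: sum ≥ 10. None of the 'Negative' examples do.
[3, 1]: 3+1 = 4 — does not satisfy this, so Negative. [1, 4]: 1+4 = 5 — does not satisfy this, so Negative. [8, 8]: 8+8 = 16 — meets the rule, so Positive.

Negative, Negative, Positive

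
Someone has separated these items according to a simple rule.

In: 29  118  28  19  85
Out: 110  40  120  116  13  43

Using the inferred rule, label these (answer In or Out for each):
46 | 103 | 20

The pattern is that an item is 'In' exactly when: digit sum ≥ 9.

In, Out, Out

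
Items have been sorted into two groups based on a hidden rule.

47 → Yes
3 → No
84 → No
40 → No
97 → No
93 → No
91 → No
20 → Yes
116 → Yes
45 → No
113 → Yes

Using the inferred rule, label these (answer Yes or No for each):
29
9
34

Yes, No, No

All 'Yes' examples share one property — ≡ 2 (mod 3) — and every 'No' example lacks it.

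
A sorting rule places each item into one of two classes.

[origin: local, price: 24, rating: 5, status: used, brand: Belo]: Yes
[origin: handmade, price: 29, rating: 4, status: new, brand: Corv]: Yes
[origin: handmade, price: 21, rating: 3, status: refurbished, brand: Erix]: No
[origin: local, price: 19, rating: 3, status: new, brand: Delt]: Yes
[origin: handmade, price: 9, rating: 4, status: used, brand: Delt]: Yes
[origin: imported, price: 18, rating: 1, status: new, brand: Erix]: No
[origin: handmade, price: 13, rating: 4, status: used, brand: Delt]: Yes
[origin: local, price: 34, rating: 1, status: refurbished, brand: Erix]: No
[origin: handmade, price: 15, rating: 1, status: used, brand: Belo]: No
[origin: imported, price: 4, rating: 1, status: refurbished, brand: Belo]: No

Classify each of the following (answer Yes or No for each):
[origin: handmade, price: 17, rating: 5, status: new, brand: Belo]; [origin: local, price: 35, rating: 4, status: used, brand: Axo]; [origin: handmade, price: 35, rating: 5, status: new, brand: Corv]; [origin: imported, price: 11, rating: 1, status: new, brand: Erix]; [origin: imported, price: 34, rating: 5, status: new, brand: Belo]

Yes, Yes, Yes, No, Yes

Every 'Yes' example satisfies: brand is Delt OR rating ≥ 4. None of the 'No' examples do.
Yes: [origin: handmade, price: 17, rating: 5, status: new, brand: Belo], since brand is Belo, rating = 5. Yes: [origin: local, price: 35, rating: 4, status: used, brand: Axo], since brand is Axo, rating = 4. Yes: [origin: handmade, price: 35, rating: 5, status: new, brand: Corv], since brand is Corv, rating = 5. No: [origin: imported, price: 11, rating: 1, status: new, brand: Erix], since brand is Erix, rating = 1. Yes: [origin: imported, price: 34, rating: 5, status: new, brand: Belo], since brand is Belo, rating = 5.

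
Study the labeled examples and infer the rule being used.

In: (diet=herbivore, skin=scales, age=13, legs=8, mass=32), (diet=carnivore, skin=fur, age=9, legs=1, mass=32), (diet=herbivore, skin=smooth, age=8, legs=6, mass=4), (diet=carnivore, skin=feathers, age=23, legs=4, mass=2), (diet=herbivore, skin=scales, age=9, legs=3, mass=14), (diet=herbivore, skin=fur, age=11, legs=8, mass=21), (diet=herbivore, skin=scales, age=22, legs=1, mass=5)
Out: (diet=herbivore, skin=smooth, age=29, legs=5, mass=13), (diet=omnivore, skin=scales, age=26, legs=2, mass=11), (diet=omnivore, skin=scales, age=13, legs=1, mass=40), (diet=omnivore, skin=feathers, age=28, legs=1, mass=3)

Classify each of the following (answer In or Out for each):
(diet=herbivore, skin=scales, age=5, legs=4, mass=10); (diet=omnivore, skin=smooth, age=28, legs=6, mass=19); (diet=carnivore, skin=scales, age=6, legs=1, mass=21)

A rule that fits every label: age ≤ 23 AND mass ≤ 32 — true of each 'In' example, false of each 'Out' one.

In, Out, In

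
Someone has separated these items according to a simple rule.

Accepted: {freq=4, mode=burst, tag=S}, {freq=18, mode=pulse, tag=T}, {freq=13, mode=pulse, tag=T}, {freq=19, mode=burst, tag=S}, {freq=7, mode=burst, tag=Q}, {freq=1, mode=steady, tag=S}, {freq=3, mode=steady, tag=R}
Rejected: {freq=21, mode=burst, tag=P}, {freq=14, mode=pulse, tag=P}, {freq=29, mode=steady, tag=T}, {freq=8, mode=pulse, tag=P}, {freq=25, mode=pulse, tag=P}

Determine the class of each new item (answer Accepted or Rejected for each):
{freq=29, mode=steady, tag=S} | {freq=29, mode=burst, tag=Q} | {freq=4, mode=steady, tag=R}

Rejected, Rejected, Accepted

The pattern is that an item is 'Accepted' exactly when: tag is not P AND freq ≤ 19.
{freq=29, mode=steady, tag=S} → tag is S, freq = 29 → Rejected. {freq=29, mode=burst, tag=Q} → tag is Q, freq = 29 → Rejected. {freq=4, mode=steady, tag=R} → tag is R, freq = 4 → Accepted.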